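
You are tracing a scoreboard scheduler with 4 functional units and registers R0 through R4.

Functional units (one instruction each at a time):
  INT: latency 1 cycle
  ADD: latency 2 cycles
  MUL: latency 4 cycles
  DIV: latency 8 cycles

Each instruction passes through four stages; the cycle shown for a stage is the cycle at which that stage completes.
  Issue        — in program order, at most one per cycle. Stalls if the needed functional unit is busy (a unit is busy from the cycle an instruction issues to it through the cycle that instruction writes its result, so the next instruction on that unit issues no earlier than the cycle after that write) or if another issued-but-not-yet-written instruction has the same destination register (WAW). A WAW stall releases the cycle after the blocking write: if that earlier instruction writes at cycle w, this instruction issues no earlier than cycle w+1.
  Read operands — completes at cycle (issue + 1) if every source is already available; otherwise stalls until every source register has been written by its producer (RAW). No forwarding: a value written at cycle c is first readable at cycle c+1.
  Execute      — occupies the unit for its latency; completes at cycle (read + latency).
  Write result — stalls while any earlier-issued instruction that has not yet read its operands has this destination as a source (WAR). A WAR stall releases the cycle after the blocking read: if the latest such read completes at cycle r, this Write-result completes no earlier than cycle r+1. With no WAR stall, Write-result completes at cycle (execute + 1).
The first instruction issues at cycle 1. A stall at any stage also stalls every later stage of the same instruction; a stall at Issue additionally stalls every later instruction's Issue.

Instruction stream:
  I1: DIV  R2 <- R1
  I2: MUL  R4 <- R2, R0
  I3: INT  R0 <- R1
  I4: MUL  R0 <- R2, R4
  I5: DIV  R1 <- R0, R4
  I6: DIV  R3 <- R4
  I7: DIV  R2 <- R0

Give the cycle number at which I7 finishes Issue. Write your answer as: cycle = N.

[I1] 1/2/10/11
[I2] 2/12/16/17  (RAW R2: wait I1 write@11)
[I3] 3/4/5/13  (WAR R0: wait I2 read@12)
[I4] 18/19/23/24  (struct: MUL busy until I2 writes@17)
[I5] 19/25/33/34  (RAW R0: wait I4 write@24)
[I6] 35/36/44/45  (struct: DIV busy until I5 writes@34)
[I7] 46/47/55/56  (struct: DIV busy until I6 writes@45)

cycle = 46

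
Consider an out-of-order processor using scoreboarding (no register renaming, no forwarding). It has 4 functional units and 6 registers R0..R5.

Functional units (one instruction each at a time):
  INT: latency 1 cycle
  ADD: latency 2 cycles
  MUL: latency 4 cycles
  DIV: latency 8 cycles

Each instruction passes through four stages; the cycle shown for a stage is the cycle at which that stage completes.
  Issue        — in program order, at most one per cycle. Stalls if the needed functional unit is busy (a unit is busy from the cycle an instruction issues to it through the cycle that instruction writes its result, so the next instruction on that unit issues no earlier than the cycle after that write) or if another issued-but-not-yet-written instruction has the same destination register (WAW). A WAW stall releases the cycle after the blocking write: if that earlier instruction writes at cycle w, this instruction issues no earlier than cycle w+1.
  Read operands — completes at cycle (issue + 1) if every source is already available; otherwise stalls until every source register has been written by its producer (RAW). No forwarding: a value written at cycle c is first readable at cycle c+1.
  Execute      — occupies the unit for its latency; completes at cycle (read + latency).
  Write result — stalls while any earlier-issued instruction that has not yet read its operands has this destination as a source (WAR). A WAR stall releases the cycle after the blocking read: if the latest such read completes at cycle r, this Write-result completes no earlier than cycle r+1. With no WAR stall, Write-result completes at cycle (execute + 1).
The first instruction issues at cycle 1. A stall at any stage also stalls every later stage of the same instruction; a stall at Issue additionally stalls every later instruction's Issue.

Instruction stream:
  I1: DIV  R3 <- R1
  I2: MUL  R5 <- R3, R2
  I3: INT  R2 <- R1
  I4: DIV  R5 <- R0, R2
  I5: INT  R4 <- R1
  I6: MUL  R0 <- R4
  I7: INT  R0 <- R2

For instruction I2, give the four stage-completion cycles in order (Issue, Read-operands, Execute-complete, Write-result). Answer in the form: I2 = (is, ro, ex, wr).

c1: I1→DIV
c2: I1 RO, I2→MUL
c3: I3→INT
c4: I3 RO
c5: I3 EX
c10: I1 EX
c11: I1 WR R3
c12: I2 RO
c13: I3 WR R2
c16: I2 EX
c17: I2 WR R5
c18: I4→DIV
c19: I4 RO, I5→INT
c20: I5 RO, I6→MUL
c21: I5 EX
c22: I5 WR R4
c23: I6 RO
c27: I4 EX, I6 EX
c28: I4 WR R5, I6 WR R0
c29: I7→INT
c30: I7 RO
c31: I7 EX
c32: I7 WR R0

I2 = (2, 12, 16, 17)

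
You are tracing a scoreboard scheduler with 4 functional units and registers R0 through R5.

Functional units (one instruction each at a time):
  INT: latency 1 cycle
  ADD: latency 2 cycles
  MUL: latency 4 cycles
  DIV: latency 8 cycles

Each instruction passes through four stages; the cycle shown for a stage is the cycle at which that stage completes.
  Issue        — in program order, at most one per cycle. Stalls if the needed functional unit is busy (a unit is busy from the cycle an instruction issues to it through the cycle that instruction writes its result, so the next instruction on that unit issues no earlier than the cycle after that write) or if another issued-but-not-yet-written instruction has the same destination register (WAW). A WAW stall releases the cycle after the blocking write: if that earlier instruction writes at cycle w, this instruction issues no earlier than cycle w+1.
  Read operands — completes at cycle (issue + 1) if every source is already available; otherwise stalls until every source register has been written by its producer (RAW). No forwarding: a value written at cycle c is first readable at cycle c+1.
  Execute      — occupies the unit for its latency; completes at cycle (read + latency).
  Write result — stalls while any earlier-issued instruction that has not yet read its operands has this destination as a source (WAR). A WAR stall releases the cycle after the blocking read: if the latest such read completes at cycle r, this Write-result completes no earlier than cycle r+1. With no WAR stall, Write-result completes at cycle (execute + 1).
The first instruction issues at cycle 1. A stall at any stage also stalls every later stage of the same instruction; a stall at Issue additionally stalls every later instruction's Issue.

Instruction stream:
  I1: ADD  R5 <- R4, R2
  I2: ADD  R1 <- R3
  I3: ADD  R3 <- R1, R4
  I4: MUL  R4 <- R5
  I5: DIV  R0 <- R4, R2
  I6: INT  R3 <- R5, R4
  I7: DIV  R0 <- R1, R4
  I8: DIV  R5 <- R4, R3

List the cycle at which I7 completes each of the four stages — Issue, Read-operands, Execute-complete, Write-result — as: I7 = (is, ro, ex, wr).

I7 = (29, 30, 38, 39)

[I1] 1/2/4/5
[I2] 6/7/9/10  (struct: ADD busy until I1 writes@5)
[I3] 11/12/14/15  (struct: ADD busy until I2 writes@10)
[I4] 12/13/17/18
[I5] 13/19/27/28  (RAW R4: wait I4 write@18)
[I6] 16/19/20/21  (WAW R3: wait I3 write@15; RAW R4: wait I4 write@18)
[I7] 29/30/38/39  (struct: DIV busy until I5 writes@28)
[I8] 40/41/49/50  (struct: DIV busy until I7 writes@39)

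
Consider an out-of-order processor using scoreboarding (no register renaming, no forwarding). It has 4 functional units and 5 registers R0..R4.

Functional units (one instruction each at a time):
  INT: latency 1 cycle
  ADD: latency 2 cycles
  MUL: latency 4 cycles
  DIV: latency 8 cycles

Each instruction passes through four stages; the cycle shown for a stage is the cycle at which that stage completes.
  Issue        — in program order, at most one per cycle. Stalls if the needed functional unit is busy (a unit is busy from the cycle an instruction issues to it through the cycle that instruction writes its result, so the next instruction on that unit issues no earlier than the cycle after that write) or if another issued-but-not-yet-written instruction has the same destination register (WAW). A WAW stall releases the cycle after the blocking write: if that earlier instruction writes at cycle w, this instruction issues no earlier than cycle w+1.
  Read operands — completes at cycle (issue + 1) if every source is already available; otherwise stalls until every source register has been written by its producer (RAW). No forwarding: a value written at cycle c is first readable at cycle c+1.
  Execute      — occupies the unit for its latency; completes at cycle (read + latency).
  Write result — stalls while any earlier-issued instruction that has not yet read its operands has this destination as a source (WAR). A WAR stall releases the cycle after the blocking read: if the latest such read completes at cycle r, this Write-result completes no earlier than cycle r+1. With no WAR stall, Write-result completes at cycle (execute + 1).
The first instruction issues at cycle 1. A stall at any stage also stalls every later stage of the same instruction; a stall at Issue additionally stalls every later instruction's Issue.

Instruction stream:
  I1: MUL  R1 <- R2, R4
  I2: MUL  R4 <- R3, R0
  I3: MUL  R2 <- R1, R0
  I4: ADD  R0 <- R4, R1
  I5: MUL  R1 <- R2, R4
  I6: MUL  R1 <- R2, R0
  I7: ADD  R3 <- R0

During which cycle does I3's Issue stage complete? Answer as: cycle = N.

cycle = 15

cycle 1: issue I1 (MUL)
cycle 2: I1 read-ops
cycle 6: I1 finished on MUL
cycle 7: I1→R1
cycle 8: issue I2 (MUL)
cycle 9: I2 read-ops
cycle 13: I2 finished on MUL
cycle 14: I2→R4
cycle 15: issue I3 (MUL)
cycle 16: I3 read-ops, issue I4 (ADD)
cycle 17: I4 read-ops
cycle 19: I4 finished on ADD
cycle 20: I3 finished on MUL, I4→R0
cycle 21: I3→R2
cycle 22: issue I5 (MUL)
cycle 23: I5 read-ops
cycle 27: I5 finished on MUL
cycle 28: I5→R1
cycle 29: issue I6 (MUL)
cycle 30: I6 read-ops, issue I7 (ADD)
cycle 31: I7 read-ops
cycle 33: I7 finished on ADD
cycle 34: I6 finished on MUL, I7→R3
cycle 35: I6→R1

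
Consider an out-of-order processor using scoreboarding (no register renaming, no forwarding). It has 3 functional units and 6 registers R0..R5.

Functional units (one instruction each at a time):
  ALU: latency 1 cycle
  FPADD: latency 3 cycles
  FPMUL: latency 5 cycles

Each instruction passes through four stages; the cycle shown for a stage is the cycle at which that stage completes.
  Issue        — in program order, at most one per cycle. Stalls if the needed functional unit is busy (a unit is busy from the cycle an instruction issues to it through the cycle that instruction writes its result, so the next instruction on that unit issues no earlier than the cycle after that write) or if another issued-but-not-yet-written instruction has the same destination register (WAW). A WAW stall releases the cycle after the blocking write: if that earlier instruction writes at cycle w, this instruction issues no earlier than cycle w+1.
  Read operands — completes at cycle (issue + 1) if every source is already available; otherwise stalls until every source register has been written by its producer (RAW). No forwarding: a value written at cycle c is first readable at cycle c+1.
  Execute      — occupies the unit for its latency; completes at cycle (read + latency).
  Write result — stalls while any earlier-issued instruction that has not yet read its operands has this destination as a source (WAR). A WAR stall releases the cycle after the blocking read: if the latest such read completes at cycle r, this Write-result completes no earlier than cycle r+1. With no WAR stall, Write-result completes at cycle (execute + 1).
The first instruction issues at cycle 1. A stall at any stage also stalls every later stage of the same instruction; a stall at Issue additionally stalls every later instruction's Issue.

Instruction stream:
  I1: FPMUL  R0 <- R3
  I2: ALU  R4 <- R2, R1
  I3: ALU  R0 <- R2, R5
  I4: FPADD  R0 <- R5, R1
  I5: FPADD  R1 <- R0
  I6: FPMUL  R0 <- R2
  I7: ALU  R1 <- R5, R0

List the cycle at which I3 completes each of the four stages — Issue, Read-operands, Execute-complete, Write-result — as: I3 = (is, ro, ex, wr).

I1  is:1  ro:2  ex:7  wr:8
I2  is:2  ro:3  ex:4  wr:5
I3  is:9  ro:10  ex:11  wr:12  — WAW R0: wait I1 write@8
I4  is:13  ro:14  ex:17  wr:18  — WAW R0: wait I3 write@12
I5  is:19  ro:20  ex:23  wr:24  — struct: FPADD busy until I4 writes@18
I6  is:20  ro:21  ex:26  wr:27
I7  is:25  ro:28  ex:29  wr:30  — WAW R1: wait I5 write@24, RAW R0: wait I6 write@27

I3 = (9, 10, 11, 12)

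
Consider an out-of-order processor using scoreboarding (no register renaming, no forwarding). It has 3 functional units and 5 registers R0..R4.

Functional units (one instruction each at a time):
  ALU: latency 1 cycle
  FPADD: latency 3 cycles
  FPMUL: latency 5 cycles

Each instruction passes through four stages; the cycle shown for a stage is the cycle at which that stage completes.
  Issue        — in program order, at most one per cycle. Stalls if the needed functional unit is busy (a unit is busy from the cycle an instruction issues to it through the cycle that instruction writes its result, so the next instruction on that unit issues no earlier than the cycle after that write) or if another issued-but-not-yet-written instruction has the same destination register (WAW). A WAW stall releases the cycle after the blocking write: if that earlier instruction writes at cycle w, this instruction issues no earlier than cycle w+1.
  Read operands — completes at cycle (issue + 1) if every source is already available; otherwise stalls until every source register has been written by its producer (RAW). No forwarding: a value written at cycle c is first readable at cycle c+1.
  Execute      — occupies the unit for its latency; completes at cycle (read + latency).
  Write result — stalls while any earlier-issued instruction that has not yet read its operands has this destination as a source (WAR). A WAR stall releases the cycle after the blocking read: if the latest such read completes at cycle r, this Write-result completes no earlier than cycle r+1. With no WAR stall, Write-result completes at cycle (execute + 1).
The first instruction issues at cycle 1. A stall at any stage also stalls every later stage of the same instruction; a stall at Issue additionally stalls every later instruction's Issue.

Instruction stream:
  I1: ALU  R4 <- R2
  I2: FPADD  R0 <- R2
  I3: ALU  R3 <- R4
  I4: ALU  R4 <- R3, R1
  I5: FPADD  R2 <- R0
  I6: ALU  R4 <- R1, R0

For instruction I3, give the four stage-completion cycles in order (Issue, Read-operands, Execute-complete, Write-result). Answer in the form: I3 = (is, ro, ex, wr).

I3 = (5, 6, 7, 8)

I1 -> (1, 2, 3, 4)
I2 -> (2, 3, 6, 7)
I3 -> (5, 6, 7, 8)  // struct: ALU busy until I1 writes@4
I4 -> (9, 10, 11, 12)  // struct: ALU busy until I3 writes@8
I5 -> (10, 11, 14, 15)
I6 -> (13, 14, 15, 16)  // struct: ALU busy until I4 writes@12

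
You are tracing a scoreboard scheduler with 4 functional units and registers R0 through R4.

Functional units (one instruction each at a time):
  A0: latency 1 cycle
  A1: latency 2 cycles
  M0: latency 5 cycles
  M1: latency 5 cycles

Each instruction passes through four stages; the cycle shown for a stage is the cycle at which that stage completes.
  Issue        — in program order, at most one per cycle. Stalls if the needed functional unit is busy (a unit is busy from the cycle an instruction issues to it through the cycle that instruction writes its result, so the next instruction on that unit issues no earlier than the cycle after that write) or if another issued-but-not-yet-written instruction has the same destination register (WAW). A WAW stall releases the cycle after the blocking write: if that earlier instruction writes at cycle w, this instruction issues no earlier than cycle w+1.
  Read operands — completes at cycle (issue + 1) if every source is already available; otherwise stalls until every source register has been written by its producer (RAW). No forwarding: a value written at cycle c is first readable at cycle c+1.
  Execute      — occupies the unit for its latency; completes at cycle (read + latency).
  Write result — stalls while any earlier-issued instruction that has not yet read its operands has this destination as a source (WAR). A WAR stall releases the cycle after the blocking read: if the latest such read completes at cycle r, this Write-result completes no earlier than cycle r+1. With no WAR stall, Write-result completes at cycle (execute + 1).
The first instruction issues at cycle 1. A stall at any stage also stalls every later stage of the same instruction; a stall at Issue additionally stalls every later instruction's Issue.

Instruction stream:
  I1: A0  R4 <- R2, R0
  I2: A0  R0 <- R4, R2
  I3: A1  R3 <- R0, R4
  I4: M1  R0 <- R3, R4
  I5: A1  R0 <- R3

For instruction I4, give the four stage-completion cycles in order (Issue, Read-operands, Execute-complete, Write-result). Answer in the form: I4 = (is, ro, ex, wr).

I1 -> (1, 2, 3, 4)
I2 -> (5, 6, 7, 8)  // struct: A0 busy until I1 writes@4
I3 -> (6, 9, 11, 12)  // RAW R0: wait I2 write@8
I4 -> (9, 13, 18, 19)  // WAW R0: wait I2 write@8, RAW R3: wait I3 write@12
I5 -> (20, 21, 23, 24)  // WAW R0: wait I4 write@19

I4 = (9, 13, 18, 19)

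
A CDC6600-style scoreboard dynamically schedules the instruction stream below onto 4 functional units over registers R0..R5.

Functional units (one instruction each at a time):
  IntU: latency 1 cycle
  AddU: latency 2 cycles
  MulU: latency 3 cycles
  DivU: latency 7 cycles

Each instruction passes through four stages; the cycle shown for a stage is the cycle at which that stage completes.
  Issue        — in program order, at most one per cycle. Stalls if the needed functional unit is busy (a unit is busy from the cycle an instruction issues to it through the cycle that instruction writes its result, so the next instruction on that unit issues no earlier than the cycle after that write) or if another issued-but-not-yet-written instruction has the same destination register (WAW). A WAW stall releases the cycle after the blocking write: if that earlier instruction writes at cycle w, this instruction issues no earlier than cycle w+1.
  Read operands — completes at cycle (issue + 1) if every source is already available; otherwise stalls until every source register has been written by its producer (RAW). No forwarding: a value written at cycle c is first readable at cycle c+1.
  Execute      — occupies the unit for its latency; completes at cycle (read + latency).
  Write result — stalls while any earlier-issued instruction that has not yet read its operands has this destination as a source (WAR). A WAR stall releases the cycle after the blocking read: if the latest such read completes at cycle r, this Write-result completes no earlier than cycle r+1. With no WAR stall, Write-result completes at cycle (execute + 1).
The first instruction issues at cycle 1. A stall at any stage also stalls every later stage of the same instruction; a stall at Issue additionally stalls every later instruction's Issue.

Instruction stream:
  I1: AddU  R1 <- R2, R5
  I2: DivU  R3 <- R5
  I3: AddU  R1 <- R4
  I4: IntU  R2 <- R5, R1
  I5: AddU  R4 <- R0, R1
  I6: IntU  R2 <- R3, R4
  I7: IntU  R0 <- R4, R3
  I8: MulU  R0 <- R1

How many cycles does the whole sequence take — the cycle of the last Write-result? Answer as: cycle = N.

[I1] 1/2/4/5
[I2] 2/3/10/11
[I3] 6/7/9/10  (struct: AddU busy until I1 writes@5)
[I4] 7/11/12/13  (RAW R1: wait I3 write@10)
[I5] 11/12/14/15  (struct: AddU busy until I3 writes@10)
[I6] 14/16/17/18  (struct: IntU busy until I4 writes@13; RAW R4: wait I5 write@15)
[I7] 19/20/21/22  (struct: IntU busy until I6 writes@18)
[I8] 23/24/27/28  (WAW R0: wait I7 write@22)

cycle = 28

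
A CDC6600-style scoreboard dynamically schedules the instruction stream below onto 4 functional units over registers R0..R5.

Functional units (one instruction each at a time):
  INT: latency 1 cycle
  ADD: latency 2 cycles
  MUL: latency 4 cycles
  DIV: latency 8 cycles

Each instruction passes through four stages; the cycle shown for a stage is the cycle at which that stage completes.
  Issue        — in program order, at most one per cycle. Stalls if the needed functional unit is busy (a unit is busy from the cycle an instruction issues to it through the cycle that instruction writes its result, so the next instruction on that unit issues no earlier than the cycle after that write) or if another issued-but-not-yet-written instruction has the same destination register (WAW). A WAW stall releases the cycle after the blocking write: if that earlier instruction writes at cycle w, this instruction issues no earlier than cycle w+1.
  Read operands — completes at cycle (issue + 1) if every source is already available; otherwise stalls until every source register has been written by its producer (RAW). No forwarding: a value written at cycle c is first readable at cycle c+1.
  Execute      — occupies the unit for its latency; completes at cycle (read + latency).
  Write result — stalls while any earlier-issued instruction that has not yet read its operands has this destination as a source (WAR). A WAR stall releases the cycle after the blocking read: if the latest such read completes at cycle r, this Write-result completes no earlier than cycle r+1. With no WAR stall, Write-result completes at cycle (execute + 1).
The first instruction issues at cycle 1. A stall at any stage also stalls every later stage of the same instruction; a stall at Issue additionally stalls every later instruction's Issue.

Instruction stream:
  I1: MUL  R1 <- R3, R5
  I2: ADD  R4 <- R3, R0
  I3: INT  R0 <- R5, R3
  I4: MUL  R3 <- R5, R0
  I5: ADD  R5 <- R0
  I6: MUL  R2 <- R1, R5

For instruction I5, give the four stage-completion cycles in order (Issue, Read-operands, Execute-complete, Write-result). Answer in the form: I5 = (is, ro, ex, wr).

I5 = (9, 10, 12, 13)

c1: I1 issues→MUL
c2: I1 reads · I2 issues→ADD
c3: I2 reads · I3 issues→INT
c4: I3 reads
c5: I2 exec-done · I3 exec-done
c6: I1 exec-done · I2 writes R4 · I3 writes R0
c7: I1 writes R1
c8: I4 issues→MUL
c9: I4 reads · I5 issues→ADD
c10: I5 reads
c12: I5 exec-done
c13: I4 exec-done · I5 writes R5
c14: I4 writes R3
c15: I6 issues→MUL
c16: I6 reads
c20: I6 exec-done
c21: I6 writes R2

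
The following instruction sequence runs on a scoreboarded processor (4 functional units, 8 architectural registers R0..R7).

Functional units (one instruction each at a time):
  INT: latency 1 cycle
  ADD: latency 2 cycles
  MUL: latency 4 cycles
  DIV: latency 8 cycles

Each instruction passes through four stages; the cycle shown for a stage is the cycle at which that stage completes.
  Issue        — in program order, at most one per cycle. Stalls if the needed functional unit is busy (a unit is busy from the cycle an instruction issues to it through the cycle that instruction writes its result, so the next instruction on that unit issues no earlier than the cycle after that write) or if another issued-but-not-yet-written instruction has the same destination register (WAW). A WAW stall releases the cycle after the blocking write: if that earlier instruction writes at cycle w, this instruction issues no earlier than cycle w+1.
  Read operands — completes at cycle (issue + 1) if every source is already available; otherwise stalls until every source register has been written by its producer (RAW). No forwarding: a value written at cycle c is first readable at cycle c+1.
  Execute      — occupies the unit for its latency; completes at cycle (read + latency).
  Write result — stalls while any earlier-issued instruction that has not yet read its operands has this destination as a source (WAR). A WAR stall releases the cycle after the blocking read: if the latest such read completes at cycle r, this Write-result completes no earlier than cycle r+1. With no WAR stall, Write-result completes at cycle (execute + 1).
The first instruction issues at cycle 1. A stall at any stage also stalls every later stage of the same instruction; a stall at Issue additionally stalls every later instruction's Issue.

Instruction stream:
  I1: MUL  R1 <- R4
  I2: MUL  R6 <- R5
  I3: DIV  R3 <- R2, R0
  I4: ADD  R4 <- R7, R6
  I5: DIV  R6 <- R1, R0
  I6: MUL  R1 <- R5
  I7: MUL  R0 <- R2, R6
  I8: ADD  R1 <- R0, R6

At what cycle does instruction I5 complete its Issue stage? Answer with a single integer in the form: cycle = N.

  I1 | 1 | 2 | 6 | 7
  I2 | 8 | 9 | 13 | 14   struct: MUL busy until I1 writes@7
  I3 | 9 | 10 | 18 | 19
  I4 | 10 | 15 | 17 | 18   RAW R6: wait I2 write@14
  I5 | 20 | 21 | 29 | 30   struct: DIV busy until I3 writes@19
  I6 | 21 | 22 | 26 | 27
  I7 | 28 | 31 | 35 | 36   struct: MUL busy until I6 writes@27 · RAW R6: wait I5 write@30
  I8 | 29 | 37 | 39 | 40   RAW R0: wait I7 write@36

cycle = 20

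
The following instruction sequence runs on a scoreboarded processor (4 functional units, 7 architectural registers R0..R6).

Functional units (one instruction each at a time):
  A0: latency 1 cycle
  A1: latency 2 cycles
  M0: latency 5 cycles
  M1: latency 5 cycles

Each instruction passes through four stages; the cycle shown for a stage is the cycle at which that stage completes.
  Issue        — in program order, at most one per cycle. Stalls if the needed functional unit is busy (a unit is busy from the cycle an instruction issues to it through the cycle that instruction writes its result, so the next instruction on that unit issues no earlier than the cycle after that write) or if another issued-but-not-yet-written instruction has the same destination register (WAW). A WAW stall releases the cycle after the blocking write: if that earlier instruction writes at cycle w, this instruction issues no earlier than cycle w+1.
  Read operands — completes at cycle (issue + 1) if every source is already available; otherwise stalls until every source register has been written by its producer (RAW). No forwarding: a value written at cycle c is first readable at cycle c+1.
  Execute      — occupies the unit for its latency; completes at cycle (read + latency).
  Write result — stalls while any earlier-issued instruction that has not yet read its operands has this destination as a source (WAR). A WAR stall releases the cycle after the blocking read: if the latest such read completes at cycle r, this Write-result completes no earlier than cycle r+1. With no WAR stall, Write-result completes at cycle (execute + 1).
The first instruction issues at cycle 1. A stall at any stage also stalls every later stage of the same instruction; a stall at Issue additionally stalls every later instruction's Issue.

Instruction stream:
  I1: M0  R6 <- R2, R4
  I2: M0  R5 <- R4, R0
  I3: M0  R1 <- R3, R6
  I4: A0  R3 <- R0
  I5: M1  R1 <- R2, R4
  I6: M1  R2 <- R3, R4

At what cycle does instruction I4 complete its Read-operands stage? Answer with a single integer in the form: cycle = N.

cycle = 19

  I1 | 1 | 2 | 7 | 8
  I2 | 9 | 10 | 15 | 16   struct: M0 busy until I1 writes@8
  I3 | 17 | 18 | 23 | 24   struct: M0 busy until I2 writes@16
  I4 | 18 | 19 | 20 | 21
  I5 | 25 | 26 | 31 | 32   WAW R1: wait I3 write@24
  I6 | 33 | 34 | 39 | 40   struct: M1 busy until I5 writes@32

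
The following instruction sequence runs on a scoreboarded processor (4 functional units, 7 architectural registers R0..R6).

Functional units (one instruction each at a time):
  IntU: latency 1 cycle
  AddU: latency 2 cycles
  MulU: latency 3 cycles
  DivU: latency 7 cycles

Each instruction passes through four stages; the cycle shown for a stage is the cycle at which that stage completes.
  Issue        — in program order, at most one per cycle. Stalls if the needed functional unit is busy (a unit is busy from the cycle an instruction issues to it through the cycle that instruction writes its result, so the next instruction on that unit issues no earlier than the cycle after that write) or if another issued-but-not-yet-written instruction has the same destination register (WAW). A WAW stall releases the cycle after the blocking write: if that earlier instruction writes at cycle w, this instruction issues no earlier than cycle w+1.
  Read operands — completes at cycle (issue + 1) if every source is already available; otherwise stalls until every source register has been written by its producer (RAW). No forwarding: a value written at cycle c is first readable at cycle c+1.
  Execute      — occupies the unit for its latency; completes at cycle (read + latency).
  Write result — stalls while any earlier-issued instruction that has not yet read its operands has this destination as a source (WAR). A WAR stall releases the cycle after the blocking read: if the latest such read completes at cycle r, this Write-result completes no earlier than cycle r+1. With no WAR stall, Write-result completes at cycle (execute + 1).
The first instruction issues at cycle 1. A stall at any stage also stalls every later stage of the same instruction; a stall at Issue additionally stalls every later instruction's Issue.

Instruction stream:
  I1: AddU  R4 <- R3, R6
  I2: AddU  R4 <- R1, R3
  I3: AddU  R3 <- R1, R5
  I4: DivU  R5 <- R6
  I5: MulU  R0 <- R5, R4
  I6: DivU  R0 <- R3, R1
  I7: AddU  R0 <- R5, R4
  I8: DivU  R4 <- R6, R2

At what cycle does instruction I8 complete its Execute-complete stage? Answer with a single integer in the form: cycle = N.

cycle 1: issue I1 (AddU)
cycle 2: I1 read-ops
cycle 4: I1 finished on AddU
cycle 5: I1→R4
cycle 6: issue I2 (AddU)
cycle 7: I2 read-ops
cycle 9: I2 finished on AddU
cycle 10: I2→R4
cycle 11: issue I3 (AddU)
cycle 12: I3 read-ops · issue I4 (DivU)
cycle 13: I4 read-ops · issue I5 (MulU)
cycle 14: I3 finished on AddU
cycle 15: I3→R3
cycle 20: I4 finished on DivU
cycle 21: I4→R5
cycle 22: I5 read-ops
cycle 25: I5 finished on MulU
cycle 26: I5→R0
cycle 27: issue I6 (DivU)
cycle 28: I6 read-ops
cycle 35: I6 finished on DivU
cycle 36: I6→R0
cycle 37: issue I7 (AddU)
cycle 38: I7 read-ops · issue I8 (DivU)
cycle 39: I8 read-ops
cycle 40: I7 finished on AddU
cycle 41: I7→R0
cycle 46: I8 finished on DivU
cycle 47: I8→R4

cycle = 46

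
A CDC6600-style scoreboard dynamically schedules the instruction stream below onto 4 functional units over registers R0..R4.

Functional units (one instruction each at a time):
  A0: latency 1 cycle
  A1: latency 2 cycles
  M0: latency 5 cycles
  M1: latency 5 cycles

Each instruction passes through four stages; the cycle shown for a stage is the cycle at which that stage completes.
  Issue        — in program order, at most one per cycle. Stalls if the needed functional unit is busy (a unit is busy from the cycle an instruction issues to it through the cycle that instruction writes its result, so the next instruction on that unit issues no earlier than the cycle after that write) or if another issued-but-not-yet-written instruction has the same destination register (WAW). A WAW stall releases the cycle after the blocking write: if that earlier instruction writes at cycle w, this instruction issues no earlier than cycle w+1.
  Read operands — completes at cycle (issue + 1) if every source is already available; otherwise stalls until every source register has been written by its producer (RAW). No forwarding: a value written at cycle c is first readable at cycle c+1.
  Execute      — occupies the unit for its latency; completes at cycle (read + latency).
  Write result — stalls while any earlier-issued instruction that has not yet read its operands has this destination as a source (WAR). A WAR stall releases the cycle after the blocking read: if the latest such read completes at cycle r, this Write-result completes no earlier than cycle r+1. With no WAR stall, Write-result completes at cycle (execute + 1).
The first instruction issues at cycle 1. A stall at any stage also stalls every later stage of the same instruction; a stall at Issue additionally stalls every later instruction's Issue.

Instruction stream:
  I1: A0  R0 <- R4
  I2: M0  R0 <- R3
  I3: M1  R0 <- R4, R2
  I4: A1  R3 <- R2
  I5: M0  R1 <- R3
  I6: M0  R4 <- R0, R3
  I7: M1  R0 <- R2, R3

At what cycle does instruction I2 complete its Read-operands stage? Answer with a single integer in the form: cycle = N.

c1: I1 issues→A0
c2: I1 reads
c3: I1 exec-done
c4: I1 writes R0
c5: I2 issues→M0
c6: I2 reads
c11: I2 exec-done
c12: I2 writes R0
c13: I3 issues→M1
c14: I3 reads · I4 issues→A1
c15: I4 reads · I5 issues→M0
c17: I4 exec-done
c18: I4 writes R3
c19: I3 exec-done · I5 reads
c20: I3 writes R0
c24: I5 exec-done
c25: I5 writes R1
c26: I6 issues→M0
c27: I6 reads · I7 issues→M1
c28: I7 reads
c32: I6 exec-done
c33: I6 writes R4 · I7 exec-done
c34: I7 writes R0

cycle = 6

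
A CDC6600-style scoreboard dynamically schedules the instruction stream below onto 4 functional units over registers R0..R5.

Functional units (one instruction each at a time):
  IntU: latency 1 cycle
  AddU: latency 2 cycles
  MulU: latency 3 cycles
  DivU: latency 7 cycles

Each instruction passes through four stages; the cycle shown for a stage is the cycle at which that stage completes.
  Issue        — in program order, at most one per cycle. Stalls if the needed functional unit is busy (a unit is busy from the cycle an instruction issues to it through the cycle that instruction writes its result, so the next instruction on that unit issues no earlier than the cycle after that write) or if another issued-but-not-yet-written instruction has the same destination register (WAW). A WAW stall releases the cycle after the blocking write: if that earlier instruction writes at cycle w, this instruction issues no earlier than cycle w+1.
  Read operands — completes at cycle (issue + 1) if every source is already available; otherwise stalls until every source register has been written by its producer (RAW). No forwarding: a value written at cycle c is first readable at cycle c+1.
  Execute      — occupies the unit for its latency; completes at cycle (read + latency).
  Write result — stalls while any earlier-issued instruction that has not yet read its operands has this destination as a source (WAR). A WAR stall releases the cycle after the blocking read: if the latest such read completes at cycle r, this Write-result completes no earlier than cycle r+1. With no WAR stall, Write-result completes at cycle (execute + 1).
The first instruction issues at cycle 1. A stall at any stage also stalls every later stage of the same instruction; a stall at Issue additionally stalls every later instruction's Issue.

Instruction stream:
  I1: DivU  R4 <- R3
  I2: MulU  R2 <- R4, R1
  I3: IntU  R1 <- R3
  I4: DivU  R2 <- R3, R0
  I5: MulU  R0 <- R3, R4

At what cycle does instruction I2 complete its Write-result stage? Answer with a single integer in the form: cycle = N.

cycle = 15

1) issue 1, read 2, done 9, write 10
2) issue 2, read 11, done 14, write 15  <RAW R4: wait I1 write@10>
3) issue 3, read 4, done 5, write 12  <WAR R1: wait I2 read@11>
4) issue 16, read 17, done 24, write 25  <WAW R2: wait I2 write@15>
5) issue 17, read 18, done 21, write 22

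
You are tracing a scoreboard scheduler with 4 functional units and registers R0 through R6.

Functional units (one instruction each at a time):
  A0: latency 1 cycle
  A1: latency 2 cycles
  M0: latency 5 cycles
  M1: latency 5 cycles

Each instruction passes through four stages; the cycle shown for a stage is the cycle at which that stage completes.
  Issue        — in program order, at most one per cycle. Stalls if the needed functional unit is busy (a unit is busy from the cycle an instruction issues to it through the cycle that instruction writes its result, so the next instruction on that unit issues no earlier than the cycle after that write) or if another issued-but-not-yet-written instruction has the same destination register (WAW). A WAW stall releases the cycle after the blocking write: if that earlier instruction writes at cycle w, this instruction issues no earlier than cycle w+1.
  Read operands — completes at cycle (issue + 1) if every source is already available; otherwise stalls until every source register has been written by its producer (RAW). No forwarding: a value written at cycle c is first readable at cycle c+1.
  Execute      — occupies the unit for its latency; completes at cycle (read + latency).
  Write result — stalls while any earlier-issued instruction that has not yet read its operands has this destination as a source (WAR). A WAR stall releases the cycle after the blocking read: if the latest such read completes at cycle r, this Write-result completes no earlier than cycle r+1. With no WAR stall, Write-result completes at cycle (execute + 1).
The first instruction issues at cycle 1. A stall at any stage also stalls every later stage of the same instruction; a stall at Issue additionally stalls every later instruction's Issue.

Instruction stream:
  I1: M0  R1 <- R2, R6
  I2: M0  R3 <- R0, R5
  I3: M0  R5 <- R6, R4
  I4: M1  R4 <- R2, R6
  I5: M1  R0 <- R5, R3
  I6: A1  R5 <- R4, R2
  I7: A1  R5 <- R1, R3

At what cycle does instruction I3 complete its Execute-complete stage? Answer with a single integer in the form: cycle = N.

cycle = 23

t=1  issue I1 (M0)
t=2  I1 read-ops
t=7  I1 finished on M0
t=8  I1→R1
t=9  issue I2 (M0)
t=10  I2 read-ops
t=15  I2 finished on M0
t=16  I2→R3
t=17  issue I3 (M0)
t=18  I3 read-ops · issue I4 (M1)
t=19  I4 read-ops
t=23  I3 finished on M0
t=24  I3→R5 · I4 finished on M1
t=25  I4→R4
t=26  issue I5 (M1)
t=27  I5 read-ops · issue I6 (A1)
t=28  I6 read-ops
t=30  I6 finished on A1
t=31  I6→R5
t=32  I5 finished on M1 · issue I7 (A1)
t=33  I5→R0 · I7 read-ops
t=35  I7 finished on A1
t=36  I7→R5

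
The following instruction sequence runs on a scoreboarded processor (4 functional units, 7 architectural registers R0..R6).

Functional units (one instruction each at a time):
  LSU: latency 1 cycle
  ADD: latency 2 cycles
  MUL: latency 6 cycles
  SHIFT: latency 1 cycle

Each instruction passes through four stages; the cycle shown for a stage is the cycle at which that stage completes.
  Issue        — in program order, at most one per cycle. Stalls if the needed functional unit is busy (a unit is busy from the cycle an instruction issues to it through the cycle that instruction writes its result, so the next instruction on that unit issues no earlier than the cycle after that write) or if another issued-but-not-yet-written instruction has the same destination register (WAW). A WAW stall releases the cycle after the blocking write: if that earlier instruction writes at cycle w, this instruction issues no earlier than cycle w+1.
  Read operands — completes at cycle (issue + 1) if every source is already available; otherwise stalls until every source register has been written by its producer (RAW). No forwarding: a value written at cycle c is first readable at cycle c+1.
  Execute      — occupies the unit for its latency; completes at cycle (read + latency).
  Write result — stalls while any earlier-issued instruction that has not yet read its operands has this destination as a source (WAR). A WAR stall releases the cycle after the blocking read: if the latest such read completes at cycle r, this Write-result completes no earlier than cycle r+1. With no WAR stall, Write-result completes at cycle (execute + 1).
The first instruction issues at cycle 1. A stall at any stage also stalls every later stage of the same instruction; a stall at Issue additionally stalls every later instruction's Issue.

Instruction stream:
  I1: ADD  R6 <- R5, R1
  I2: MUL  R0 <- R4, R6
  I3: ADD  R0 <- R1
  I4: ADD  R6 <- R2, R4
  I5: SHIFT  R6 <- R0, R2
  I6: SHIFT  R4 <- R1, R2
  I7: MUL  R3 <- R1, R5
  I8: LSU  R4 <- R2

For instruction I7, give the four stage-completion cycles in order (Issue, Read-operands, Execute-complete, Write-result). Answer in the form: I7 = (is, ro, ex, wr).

I7 = (29, 30, 36, 37)

I1  is:1  ro:2  ex:4  wr:5
I2  is:2  ro:6  ex:12  wr:13  — RAW R6: wait I1 write@5
I3  is:14  ro:15  ex:17  wr:18  — WAW R0: wait I2 write@13
I4  is:19  ro:20  ex:22  wr:23  — struct: ADD busy until I3 writes@18
I5  is:24  ro:25  ex:26  wr:27  — WAW R6: wait I4 write@23
I6  is:28  ro:29  ex:30  wr:31  — struct: SHIFT busy until I5 writes@27
I7  is:29  ro:30  ex:36  wr:37
I8  is:32  ro:33  ex:34  wr:35  — WAW R4: wait I6 write@31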